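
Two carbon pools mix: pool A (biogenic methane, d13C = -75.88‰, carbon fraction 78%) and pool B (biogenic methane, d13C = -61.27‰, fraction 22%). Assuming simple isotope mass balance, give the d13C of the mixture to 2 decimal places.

δ_mix = f_A·δ_A + f_B·δ_B
δ_mix = 0.78 × (-75.88) + 0.22 × (-61.27)
δ_mix = -59.186 + -13.479 = -72.666‰

-72.67‰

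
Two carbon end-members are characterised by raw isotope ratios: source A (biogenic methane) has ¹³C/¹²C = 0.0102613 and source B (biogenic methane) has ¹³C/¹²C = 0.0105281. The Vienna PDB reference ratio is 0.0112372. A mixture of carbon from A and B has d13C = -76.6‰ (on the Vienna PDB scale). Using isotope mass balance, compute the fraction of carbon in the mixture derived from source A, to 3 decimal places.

δ_A = (0.0102613/0.0112372 − 1)×1000 = (0.913155 − 1)×1000 = -86.845‰
δ_B = (0.0105281/0.0112372 − 1)×1000 = (0.936897 − 1)×1000 = -63.103‰
f_A = (δ_mix − δ_B)/(δ_A − δ_B) = (-76.6 − (-63.103))/(-86.845 − (-63.103))
f_A = -13.497 / -23.743 = 0.5685

0.568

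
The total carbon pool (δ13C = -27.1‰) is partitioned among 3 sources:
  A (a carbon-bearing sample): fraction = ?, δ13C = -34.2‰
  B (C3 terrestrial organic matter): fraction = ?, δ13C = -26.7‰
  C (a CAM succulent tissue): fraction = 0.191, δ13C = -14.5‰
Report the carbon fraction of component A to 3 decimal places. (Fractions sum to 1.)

0.364

Let f_A and f_B be the unknown fractions; fractions sum to 1 so f_A + f_B = 0.809.
Mass balance: Σ fᵢ·δᵢ = δ_bulk ⇒ f_A·(-34.2) + f_B·(-26.7) = -27.1 − (-2.769) = -24.331
Substitute f_B = 0.809 − f_A:
f_A·(-34.2 − -26.7) = -24.331 − 0.809×(-26.7) = -2.730
f_A = -2.730 / -7.5 = 0.3640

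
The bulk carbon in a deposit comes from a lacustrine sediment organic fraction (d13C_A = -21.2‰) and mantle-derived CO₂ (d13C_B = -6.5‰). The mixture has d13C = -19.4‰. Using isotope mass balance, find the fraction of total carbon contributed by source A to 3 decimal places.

0.878

δ_mix = f_A·δ_A + (1 − f_A)·δ_B  ⇒  f_A = (δ_mix − δ_B)/(δ_A − δ_B)
f_A = (-19.4 − (-6.5)) / (-21.2 − (-6.5))
f_A = -12.9 / -14.7 = 0.8776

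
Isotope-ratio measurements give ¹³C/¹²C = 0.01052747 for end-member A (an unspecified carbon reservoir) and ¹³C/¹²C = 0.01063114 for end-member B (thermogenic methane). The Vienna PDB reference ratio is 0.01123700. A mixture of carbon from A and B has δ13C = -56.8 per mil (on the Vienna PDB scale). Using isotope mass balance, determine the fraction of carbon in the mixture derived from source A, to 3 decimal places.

0.313

δ_A = (0.01052747/0.01123700 − 1)×1000 = (0.936858 − 1)×1000 = -63.142 per mil
δ_B = (0.01063114/0.01123700 − 1)×1000 = (0.946083 − 1)×1000 = -53.917 per mil
f_A = (δ_mix − δ_B)/(δ_A − δ_B) = (-56.8 − (-53.917))/(-63.142 − (-53.917))
f_A = -2.883 / -9.226 = 0.3125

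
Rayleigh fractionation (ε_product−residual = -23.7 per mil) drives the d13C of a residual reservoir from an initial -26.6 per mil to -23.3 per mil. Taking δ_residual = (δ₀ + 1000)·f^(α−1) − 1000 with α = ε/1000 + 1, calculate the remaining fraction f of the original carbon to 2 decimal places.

α − 1 = ε/1000 = -0.0237
(δ_res + 1000)/(δ₀ + 1000) = (-23.3 + 1000)/(-26.6 + 1000) = 976.7/973.4 = 1.003390
f = 1.003390^(1/-0.0237) = exp(ln(1.003390)/-0.0237) = exp(0.00338/-0.0237)
f = exp(-0.1428) = 0.8669

0.87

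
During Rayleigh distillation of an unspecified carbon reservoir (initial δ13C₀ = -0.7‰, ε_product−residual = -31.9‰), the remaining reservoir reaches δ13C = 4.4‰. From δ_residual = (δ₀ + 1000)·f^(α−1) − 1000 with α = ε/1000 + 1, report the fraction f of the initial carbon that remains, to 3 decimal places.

0.853

α − 1 = ε/1000 = -0.0319
(δ_res + 1000)/(δ₀ + 1000) = (4.4 + 1000)/(-0.7 + 1000) = 1004.4/999.3 = 1.005104
f = 1.005104^(1/-0.0319) = exp(ln(1.005104)/-0.0319) = exp(0.00509/-0.0319)
f = exp(-0.1596) = 0.8525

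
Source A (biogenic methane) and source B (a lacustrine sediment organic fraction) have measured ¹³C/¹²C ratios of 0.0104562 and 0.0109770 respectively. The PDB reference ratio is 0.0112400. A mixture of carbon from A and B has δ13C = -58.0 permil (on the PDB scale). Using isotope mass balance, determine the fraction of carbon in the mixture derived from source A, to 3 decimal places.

0.747

δ_A = (0.0104562/0.0112400 − 1)×1000 = (0.930267 − 1)×1000 = -69.733 permil
δ_B = (0.0109770/0.0112400 − 1)×1000 = (0.976601 − 1)×1000 = -23.399 permil
f_A = (δ_mix − δ_B)/(δ_A − δ_B) = (-58.0 − (-23.399))/(-69.733 − (-23.399))
f_A = -34.601 / -46.335 = 0.7468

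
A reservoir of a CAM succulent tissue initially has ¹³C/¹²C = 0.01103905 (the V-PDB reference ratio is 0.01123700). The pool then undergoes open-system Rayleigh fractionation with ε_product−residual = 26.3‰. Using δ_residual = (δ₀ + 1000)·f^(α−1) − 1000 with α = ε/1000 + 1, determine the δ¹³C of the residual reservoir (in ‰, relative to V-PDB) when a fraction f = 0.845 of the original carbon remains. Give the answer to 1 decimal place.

-22.0‰

δ₀ = (0.01103905/0.01123700 − 1)×1000 = (0.982384 − 1)×1000 = -17.616‰
α − 1 = ε/1000 = 0.0263
f^(α−1) = 0.845^(0.0263) = 0.995580
δ_res = (-17.616 + 1000) × 0.995580 − 1000 = 978.042 − 1000 = -21.96‰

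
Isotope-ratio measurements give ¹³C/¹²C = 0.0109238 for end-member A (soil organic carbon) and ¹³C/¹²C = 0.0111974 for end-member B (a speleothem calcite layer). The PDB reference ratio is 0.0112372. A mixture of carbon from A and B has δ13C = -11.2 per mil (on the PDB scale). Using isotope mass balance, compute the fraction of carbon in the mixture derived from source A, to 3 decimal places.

δ_A = (0.0109238/0.0112372 − 1)×1000 = (0.972110 − 1)×1000 = -27.890 per mil
δ_B = (0.0111974/0.0112372 − 1)×1000 = (0.996458 − 1)×1000 = -3.542 per mil
f_A = (δ_mix − δ_B)/(δ_A − δ_B) = (-11.2 − (-3.542))/(-27.890 − (-3.542))
f_A = -7.658 / -24.348 = 0.3145

0.315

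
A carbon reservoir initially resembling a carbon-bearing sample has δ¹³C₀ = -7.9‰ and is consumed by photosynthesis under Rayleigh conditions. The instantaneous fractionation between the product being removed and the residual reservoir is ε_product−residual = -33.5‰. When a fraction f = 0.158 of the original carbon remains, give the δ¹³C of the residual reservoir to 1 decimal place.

55.4‰

Rayleigh residual: δ_res = (δ₀ + 1000)·f^(α−1) − 1000
α = ε/1000 + 1 = 0.96650, so α − 1 = -0.03350
f^(α−1) = 0.158^(-0.03350) = 1.063763
δ_res = (-7.9 + 1000) × 1.063763 − 1000 = 1055.360 − 1000 = 55.36‰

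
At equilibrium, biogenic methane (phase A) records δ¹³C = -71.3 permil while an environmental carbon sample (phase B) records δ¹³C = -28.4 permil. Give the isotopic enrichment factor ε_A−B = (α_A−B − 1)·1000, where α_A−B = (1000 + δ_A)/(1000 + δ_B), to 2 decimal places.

-44.15 permil

α_A−B = (1000 + -71.3) / (1000 + -28.4) = 928.7 / 971.6 = 0.955846
ε_A−B = (0.955846 − 1) × 1000 = -44.154 permil
(The approximation ε ≈ δ_A − δ_B would give -42.9 permil.)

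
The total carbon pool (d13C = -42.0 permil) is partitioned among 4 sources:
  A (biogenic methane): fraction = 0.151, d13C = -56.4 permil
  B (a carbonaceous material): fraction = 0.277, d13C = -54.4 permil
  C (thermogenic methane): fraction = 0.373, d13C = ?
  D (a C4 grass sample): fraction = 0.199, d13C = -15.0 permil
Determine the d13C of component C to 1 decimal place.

-41.4 permil

Isotope mass balance: δ_bulk = Σ fᵢ·δᵢ.
-42.0 = 0.151×(-56.4) + 0.277×(-54.4) + 0.373×δ_C + 0.199×(-15.0)
0.373·δ_C = -42.0 − (-26.570) = -15.430
δ_C = -15.430 / 0.373 = -41.37 permil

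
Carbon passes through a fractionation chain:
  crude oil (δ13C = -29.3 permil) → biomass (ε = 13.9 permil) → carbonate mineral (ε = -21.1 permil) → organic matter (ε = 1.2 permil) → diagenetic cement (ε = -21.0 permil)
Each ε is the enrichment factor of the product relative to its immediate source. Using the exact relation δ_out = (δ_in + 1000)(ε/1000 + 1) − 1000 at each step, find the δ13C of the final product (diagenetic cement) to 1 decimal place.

-55.7 permil

step 1: δ = (-29.30 + 1000)·(13.9/1000 + 1) − 1000 = -15.81 permil
step 2: δ = (-15.81 + 1000)·(-21.1/1000 + 1) − 1000 = -36.57 permil
step 3: δ = (-36.57 + 1000)·(1.2/1000 + 1) − 1000 = -35.42 permil
step 4: δ = (-35.42 + 1000)·(-21.0/1000 + 1) − 1000 = -55.67 permil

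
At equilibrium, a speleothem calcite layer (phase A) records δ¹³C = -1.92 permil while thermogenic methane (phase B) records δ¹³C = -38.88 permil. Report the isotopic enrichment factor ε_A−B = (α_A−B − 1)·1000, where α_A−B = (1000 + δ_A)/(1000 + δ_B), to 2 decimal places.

38.46 permil

α_A−B = (1000 + -1.92) / (1000 + -38.88) = 998.08 / 961.12 = 1.038455
ε_A−B = (1.038455 − 1) × 1000 = 38.455 permil
(The approximation ε ≈ δ_A − δ_B would give 36.96 permil.)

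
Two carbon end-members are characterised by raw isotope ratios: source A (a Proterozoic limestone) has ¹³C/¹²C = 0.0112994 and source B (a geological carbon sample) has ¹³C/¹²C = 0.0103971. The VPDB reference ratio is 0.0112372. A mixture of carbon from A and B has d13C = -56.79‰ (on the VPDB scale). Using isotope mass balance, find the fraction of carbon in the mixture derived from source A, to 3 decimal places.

δ_A = (0.0112994/0.0112372 − 1)×1000 = (1.005535 − 1)×1000 = 5.535‰
δ_B = (0.0103971/0.0112372 − 1)×1000 = (0.925239 − 1)×1000 = -74.761‰
f_A = (δ_mix − δ_B)/(δ_A − δ_B) = (-56.79 − (-74.761))/(5.535 − (-74.761))
f_A = 17.971 / 80.296 = 0.2238

0.224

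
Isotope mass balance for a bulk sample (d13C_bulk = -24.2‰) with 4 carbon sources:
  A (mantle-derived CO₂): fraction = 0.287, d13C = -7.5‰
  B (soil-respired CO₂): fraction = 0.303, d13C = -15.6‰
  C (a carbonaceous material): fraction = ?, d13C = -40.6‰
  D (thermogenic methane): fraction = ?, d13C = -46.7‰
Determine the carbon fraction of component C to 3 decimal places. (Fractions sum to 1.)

Let f_C and f_D be the unknown fractions; fractions sum to 1 so f_C + f_D = 0.410.
Mass balance: Σ fᵢ·δᵢ = δ_bulk ⇒ f_C·(-40.6) + f_D·(-46.7) = -24.2 − (-6.879) = -17.321
Substitute f_D = 0.410 − f_C:
f_C·(-40.6 − -46.7) = -17.321 − 0.410×(-46.7) = 1.826
f_C = 1.826 / 6.1 = 0.2994

0.299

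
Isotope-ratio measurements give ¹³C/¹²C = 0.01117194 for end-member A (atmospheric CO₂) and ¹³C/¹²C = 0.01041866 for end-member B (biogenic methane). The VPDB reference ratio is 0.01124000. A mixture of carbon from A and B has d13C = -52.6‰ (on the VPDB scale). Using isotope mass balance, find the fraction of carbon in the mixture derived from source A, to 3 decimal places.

δ_A = (0.01117194/0.01124000 − 1)×1000 = (0.993945 − 1)×1000 = -6.055‰
δ_B = (0.01041866/0.01124000 − 1)×1000 = (0.926927 − 1)×1000 = -73.073‰
f_A = (δ_mix − δ_B)/(δ_A − δ_B) = (-52.6 − (-73.073))/(-6.055 − (-73.073))
f_A = 20.473 / 67.018 = 0.3055

0.305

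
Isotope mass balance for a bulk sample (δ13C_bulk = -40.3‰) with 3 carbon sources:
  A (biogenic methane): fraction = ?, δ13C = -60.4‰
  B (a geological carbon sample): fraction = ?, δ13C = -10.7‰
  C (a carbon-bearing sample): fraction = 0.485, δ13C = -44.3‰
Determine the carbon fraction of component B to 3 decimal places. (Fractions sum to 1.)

Let f_B and f_A be the unknown fractions; fractions sum to 1 so f_B + f_A = 0.515.
Mass balance: Σ fᵢ·δᵢ = δ_bulk ⇒ f_B·(-10.7) + f_A·(-60.4) = -40.3 − (-21.485) = -18.814
Substitute f_A = 0.515 − f_B:
f_B·(-10.7 − -60.4) = -18.814 − 0.515×(-60.4) = 12.292
f_B = 12.292 / 49.7 = 0.2473

0.247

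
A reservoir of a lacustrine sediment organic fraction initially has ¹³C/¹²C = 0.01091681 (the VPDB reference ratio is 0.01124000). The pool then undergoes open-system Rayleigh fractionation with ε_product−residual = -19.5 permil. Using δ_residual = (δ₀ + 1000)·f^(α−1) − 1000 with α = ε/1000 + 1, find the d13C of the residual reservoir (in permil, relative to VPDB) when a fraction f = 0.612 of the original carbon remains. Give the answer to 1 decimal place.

-19.4 permil

δ₀ = (0.01091681/0.01124000 − 1)×1000 = (0.971246 − 1)×1000 = -28.754 permil
α − 1 = ε/1000 = -0.0195
f^(α−1) = 0.612^(-0.0195) = 1.009621
δ_res = (-28.754 + 1000) × 1.009621 − 1000 = 980.591 − 1000 = -19.41 permil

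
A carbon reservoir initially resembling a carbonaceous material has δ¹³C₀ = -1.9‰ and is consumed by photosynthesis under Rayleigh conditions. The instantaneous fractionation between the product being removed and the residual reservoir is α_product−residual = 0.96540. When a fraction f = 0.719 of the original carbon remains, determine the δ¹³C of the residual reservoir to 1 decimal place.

Rayleigh residual: δ_res = (δ₀ + 1000)·f^(α−1) − 1000
α − 1 = -0.03460
f^(α−1) = 0.719^(-0.03460) = 1.011480
δ_res = (-1.9 + 1000) × 1.011480 − 1000 = 1009.558 − 1000 = 9.56‰

9.6‰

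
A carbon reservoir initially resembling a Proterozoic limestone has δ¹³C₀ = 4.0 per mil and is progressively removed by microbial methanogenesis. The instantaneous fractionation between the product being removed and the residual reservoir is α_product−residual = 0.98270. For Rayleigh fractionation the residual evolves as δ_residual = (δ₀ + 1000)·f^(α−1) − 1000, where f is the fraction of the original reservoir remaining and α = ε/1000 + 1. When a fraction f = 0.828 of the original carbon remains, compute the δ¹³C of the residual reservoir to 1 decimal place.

Rayleigh residual: δ_res = (δ₀ + 1000)·f^(α−1) − 1000
α − 1 = -0.01730
f^(α−1) = 0.828^(-0.01730) = 1.003271
δ_res = (4.0 + 1000) × 1.003271 − 1000 = 1007.284 − 1000 = 7.28 per mil

7.3 per mil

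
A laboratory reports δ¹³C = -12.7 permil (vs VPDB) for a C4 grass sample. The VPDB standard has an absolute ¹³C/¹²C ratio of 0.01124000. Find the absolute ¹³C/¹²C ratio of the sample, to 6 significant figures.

R_sample = R_standard × (δ¹³C/1000 + 1)
R_sample = 0.01124000 × (-12.7/1000 + 1) = 0.01124000 × 0.987300
R_sample = 0.0110973

0.0110973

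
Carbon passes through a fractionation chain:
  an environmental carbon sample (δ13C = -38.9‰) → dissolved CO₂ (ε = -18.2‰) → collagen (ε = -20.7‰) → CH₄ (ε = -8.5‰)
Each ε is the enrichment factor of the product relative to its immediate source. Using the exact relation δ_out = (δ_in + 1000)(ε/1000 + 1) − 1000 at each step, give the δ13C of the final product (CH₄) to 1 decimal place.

step 1: δ = (-38.90 + 1000)·(-18.2/1000 + 1) − 1000 = -56.39‰
step 2: δ = (-56.39 + 1000)·(-20.7/1000 + 1) − 1000 = -75.92‰
step 3: δ = (-75.92 + 1000)·(-8.5/1000 + 1) − 1000 = -83.78‰

-83.8‰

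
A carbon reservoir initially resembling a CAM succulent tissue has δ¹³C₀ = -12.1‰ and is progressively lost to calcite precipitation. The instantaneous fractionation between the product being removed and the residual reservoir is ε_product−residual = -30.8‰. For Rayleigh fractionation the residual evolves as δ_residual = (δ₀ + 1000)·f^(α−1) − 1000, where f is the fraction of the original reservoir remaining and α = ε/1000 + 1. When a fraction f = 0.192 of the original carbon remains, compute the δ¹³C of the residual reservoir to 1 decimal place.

39.4‰

Rayleigh residual: δ_res = (δ₀ + 1000)·f^(α−1) − 1000
α = ε/1000 + 1 = 0.96920, so α − 1 = -0.03080
f^(α−1) = 0.192^(-0.03080) = 1.052142
δ_res = (-12.1 + 1000) × 1.052142 − 1000 = 1039.411 − 1000 = 39.41‰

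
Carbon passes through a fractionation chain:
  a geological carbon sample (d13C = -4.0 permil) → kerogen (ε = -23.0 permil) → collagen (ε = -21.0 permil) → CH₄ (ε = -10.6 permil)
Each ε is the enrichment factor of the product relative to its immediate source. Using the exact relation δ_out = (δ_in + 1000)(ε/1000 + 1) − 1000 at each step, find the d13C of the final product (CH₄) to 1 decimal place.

step 1: δ = (-4.00 + 1000)·(-23.0/1000 + 1) − 1000 = -26.91 permil
step 2: δ = (-26.91 + 1000)·(-21.0/1000 + 1) − 1000 = -47.34 permil
step 3: δ = (-47.34 + 1000)·(-10.6/1000 + 1) − 1000 = -57.44 permil

-57.4 permil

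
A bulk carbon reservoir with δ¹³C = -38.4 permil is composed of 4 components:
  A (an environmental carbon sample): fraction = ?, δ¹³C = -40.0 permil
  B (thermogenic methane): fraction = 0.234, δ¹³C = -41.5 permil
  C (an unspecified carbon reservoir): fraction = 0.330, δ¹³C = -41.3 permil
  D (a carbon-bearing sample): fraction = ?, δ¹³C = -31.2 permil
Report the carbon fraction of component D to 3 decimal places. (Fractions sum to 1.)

Let f_D and f_A be the unknown fractions; fractions sum to 1 so f_D + f_A = 0.436.
Mass balance: Σ fᵢ·δᵢ = δ_bulk ⇒ f_D·(-31.2) + f_A·(-40.0) = -38.4 − (-23.340) = -15.060
Substitute f_A = 0.436 − f_D:
f_D·(-31.2 − -40.0) = -15.060 − 0.436×(-40.0) = 2.380
f_D = 2.380 / 8.8 = 0.2705

0.270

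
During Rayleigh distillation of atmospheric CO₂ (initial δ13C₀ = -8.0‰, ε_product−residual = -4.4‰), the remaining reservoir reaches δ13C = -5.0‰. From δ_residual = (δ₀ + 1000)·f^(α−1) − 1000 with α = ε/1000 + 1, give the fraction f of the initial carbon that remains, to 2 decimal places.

α − 1 = ε/1000 = -0.0044
(δ_res + 1000)/(δ₀ + 1000) = (-5.0 + 1000)/(-8.0 + 1000) = 995.0/992.0 = 1.003024
f = 1.003024^(1/-0.0044) = exp(ln(1.003024)/-0.0044) = exp(0.00302/-0.0044)
f = exp(-0.6863) = 0.5034

0.50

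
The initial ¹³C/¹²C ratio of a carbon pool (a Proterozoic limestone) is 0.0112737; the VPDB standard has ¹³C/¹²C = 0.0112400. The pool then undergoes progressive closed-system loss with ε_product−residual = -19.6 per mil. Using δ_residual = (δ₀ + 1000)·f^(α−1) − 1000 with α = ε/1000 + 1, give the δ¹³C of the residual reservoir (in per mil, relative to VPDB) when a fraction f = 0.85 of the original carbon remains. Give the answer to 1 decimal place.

δ₀ = (0.0112737/0.0112400 − 1)×1000 = (1.002998 − 1)×1000 = 2.998 per mil
α − 1 = ε/1000 = -0.0196
f^(α−1) = 0.85^(-0.0196) = 1.003190
δ_res = (2.998 + 1000) × 1.003190 − 1000 = 1006.198 − 1000 = 6.20 per mil

6.2 per mil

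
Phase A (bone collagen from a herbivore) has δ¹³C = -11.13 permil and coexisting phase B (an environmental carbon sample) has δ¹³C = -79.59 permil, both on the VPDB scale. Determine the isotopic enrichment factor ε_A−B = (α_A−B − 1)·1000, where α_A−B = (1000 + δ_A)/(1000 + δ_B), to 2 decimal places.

74.38 permil

α_A−B = (1000 + -11.13) / (1000 + -79.59) = 988.87 / 920.41 = 1.074380
ε_A−B = (1.074380 − 1) × 1000 = 74.380 permil
(The approximation ε ≈ δ_A − δ_B would give 68.46 permil.)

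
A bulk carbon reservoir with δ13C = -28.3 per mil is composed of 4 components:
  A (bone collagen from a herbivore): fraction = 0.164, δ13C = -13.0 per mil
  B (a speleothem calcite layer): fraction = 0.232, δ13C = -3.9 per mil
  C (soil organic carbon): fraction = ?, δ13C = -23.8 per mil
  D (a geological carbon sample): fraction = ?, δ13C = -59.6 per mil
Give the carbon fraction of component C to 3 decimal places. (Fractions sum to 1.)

0.300

Let f_C and f_D be the unknown fractions; fractions sum to 1 so f_C + f_D = 0.604.
Mass balance: Σ fᵢ·δᵢ = δ_bulk ⇒ f_C·(-23.8) + f_D·(-59.6) = -28.3 − (-3.037) = -25.263
Substitute f_D = 0.604 − f_C:
f_C·(-23.8 − -59.6) = -25.263 − 0.604×(-59.6) = 10.735
f_C = 10.735 / 35.8 = 0.2999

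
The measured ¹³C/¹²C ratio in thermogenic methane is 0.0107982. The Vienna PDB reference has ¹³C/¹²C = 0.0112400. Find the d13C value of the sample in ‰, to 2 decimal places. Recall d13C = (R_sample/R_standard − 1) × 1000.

-39.31‰

d13C = (R_sample / R_standard − 1) × 1000
R_sample / R_standard = 0.0107982 / 0.0112400 = 0.960694
d13C = (0.960694 − 1) × 1000 = -39.306‰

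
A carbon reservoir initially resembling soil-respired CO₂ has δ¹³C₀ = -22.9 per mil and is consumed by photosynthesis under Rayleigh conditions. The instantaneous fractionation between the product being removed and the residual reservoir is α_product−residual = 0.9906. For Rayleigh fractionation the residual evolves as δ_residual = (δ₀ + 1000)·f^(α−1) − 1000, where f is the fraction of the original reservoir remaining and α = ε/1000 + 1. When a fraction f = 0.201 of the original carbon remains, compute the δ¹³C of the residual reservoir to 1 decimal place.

-8.1 per mil

Rayleigh residual: δ_res = (δ₀ + 1000)·f^(α−1) − 1000
α − 1 = -0.00940
f^(α−1) = 0.201^(-0.00940) = 1.015196
δ_res = (-22.9 + 1000) × 1.015196 − 1000 = 991.948 − 1000 = -8.05 per mil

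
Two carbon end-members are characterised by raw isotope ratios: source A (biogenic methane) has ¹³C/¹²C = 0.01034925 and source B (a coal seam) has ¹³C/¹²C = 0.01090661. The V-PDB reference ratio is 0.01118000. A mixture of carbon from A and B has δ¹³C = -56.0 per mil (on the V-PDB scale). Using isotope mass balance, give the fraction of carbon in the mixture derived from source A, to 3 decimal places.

0.633

δ_A = (0.01034925/0.01118000 − 1)×1000 = (0.925693 − 1)×1000 = -74.307 per mil
δ_B = (0.01090661/0.01118000 − 1)×1000 = (0.975547 − 1)×1000 = -24.453 per mil
f_A = (δ_mix − δ_B)/(δ_A − δ_B) = (-56.0 − (-24.453))/(-74.307 − (-24.453))
f_A = -31.547 / -49.853 = 0.6328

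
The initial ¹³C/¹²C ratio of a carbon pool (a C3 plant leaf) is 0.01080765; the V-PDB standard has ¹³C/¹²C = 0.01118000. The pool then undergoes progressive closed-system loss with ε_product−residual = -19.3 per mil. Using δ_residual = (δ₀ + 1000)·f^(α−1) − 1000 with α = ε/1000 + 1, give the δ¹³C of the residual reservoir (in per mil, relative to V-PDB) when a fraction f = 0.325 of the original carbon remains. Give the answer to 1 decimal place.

-12.1 per mil

δ₀ = (0.01080765/0.01118000 − 1)×1000 = (0.966695 − 1)×1000 = -33.305 per mil
α − 1 = ε/1000 = -0.0193
f^(α−1) = 0.325^(-0.0193) = 1.021929
δ_res = (-33.305 + 1000) × 1.021929 − 1000 = 987.893 − 1000 = -12.11 per mil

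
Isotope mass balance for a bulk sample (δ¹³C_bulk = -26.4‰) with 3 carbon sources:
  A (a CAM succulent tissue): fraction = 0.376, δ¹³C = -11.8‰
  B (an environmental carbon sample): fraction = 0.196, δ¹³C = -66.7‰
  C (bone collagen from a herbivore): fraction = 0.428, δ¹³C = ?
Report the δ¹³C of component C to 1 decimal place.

Isotope mass balance: δ_bulk = Σ fᵢ·δᵢ.
-26.4 = 0.376×(-11.8) + 0.196×(-66.7) + 0.428×δ_C
0.428·δ_C = -26.4 − (-17.510) = -8.890
δ_C = -8.890 / 0.428 = -20.77‰

-20.8‰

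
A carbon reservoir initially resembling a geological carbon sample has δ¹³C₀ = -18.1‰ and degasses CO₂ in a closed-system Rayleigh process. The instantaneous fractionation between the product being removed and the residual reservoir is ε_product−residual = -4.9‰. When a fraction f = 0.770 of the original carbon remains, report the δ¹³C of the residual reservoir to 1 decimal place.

Rayleigh residual: δ_res = (δ₀ + 1000)·f^(α−1) − 1000
α = ε/1000 + 1 = 0.99510, so α − 1 = -0.00490
f^(α−1) = 0.770^(-0.00490) = 1.001282
δ_res = (-18.1 + 1000) × 1.001282 − 1000 = 983.158 − 1000 = -16.84‰

-16.8‰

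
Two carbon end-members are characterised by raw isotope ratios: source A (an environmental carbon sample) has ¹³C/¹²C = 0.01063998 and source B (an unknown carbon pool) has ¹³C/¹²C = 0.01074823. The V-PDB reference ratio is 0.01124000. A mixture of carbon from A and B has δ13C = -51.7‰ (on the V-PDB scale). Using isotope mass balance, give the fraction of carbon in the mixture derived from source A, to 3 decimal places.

δ_A = (0.01063998/0.01124000 − 1)×1000 = (0.946617 − 1)×1000 = -53.383‰
δ_B = (0.01074823/0.01124000 − 1)×1000 = (0.956248 − 1)×1000 = -43.752‰
f_A = (δ_mix − δ_B)/(δ_A − δ_B) = (-51.7 − (-43.752))/(-53.383 − (-43.752))
f_A = -7.948 / -9.631 = 0.8253

0.825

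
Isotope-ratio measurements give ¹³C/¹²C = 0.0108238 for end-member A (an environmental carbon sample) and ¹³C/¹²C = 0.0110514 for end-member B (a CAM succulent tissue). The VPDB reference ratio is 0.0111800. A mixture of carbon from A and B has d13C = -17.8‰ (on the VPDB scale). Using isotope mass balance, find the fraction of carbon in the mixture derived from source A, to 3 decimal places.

δ_A = (0.0108238/0.0111800 − 1)×1000 = (0.968140 − 1)×1000 = -31.860‰
δ_B = (0.0110514/0.0111800 − 1)×1000 = (0.988497 − 1)×1000 = -11.503‰
f_A = (δ_mix − δ_B)/(δ_A − δ_B) = (-17.8 − (-11.503))/(-31.860 − (-11.503))
f_A = -6.297 / -20.358 = 0.3093

0.309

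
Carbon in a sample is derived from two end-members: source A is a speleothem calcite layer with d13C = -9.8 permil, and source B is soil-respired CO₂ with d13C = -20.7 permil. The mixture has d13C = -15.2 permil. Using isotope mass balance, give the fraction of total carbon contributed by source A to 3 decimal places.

0.505

δ_mix = f_A·δ_A + (1 − f_A)·δ_B  ⇒  f_A = (δ_mix − δ_B)/(δ_A − δ_B)
f_A = (-15.2 − (-20.7)) / (-9.8 − (-20.7))
f_A = 5.5 / 10.9 = 0.5046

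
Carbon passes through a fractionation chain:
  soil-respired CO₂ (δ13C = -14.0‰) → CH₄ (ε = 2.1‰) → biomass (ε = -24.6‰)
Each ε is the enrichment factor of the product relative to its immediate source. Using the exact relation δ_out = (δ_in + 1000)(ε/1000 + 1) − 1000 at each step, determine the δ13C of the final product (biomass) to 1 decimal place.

-36.2‰

step 1: δ = (-14.00 + 1000)·(2.1/1000 + 1) − 1000 = -11.93‰
step 2: δ = (-11.93 + 1000)·(-24.6/1000 + 1) − 1000 = -36.24‰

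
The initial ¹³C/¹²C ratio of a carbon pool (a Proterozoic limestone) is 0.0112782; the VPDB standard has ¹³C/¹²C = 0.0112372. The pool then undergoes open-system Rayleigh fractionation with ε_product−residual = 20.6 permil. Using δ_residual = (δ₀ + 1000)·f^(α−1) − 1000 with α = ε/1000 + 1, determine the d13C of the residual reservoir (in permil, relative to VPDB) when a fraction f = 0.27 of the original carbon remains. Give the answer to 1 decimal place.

-23.1 permil

δ₀ = (0.0112782/0.0112372 − 1)×1000 = (1.003649 − 1)×1000 = 3.649 permil
α − 1 = ε/1000 = 0.0206
f^(α−1) = 0.27^(0.0206) = 0.973388
δ_res = (3.649 + 1000) × 0.973388 − 1000 = 976.940 − 1000 = -23.06 permil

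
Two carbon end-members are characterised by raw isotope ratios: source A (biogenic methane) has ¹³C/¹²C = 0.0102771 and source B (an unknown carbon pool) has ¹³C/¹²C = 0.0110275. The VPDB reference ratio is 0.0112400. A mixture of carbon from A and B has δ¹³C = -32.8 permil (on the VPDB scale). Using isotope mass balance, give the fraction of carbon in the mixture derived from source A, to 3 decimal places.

0.208

δ_A = (0.0102771/0.0112400 − 1)×1000 = (0.914333 − 1)×1000 = -85.667 permil
δ_B = (0.0110275/0.0112400 − 1)×1000 = (0.981094 − 1)×1000 = -18.906 permil
f_A = (δ_mix − δ_B)/(δ_A − δ_B) = (-32.8 − (-18.906))/(-85.667 − (-18.906))
f_A = -13.894 / -66.762 = 0.2081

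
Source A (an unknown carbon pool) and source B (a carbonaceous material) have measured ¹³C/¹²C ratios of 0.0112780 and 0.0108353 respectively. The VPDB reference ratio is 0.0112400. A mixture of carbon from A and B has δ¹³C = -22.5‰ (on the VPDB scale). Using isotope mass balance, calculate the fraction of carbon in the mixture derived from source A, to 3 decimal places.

δ_A = (0.0112780/0.0112400 − 1)×1000 = (1.003381 − 1)×1000 = 3.381‰
δ_B = (0.0108353/0.0112400 − 1)×1000 = (0.963995 − 1)×1000 = -36.005‰
f_A = (δ_mix − δ_B)/(δ_A − δ_B) = (-22.5 − (-36.005))/(3.381 − (-36.005))
f_A = 13.505 / 39.386 = 0.3429

0.343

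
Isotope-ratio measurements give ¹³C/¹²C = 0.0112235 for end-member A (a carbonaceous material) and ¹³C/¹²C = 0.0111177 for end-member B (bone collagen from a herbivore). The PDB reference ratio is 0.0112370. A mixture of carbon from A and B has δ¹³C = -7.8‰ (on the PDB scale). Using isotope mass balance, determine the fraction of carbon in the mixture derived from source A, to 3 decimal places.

δ_A = (0.0112235/0.0112370 − 1)×1000 = (0.998799 − 1)×1000 = -1.201‰
δ_B = (0.0111177/0.0112370 − 1)×1000 = (0.989383 − 1)×1000 = -10.617‰
f_A = (δ_mix − δ_B)/(δ_A − δ_B) = (-7.8 − (-10.617))/(-1.201 − (-10.617))
f_A = 2.817 / 9.415 = 0.2992

0.299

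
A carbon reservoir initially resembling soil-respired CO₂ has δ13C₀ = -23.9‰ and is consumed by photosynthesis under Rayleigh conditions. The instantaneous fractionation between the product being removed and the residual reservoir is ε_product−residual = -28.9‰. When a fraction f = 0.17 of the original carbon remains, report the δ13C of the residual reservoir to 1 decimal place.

Rayleigh residual: δ_res = (δ₀ + 1000)·f^(α−1) − 1000
α = ε/1000 + 1 = 0.97110, so α − 1 = -0.02890
f^(α−1) = 0.17^(-0.02890) = 1.052543
δ_res = (-23.9 + 1000) × 1.052543 − 1000 = 1027.388 − 1000 = 27.39‰

27.4‰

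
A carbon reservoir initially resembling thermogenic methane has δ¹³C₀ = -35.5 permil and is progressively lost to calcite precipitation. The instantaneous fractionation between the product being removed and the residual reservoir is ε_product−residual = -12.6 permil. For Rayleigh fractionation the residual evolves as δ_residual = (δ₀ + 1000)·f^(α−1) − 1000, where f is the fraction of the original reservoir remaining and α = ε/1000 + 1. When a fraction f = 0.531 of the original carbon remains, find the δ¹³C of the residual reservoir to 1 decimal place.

Rayleigh residual: δ_res = (δ₀ + 1000)·f^(α−1) − 1000
α = ε/1000 + 1 = 0.98740, so α − 1 = -0.01260
f^(α−1) = 0.531^(-0.01260) = 1.008008
δ_res = (-35.5 + 1000) × 1.008008 − 1000 = 972.223 − 1000 = -27.78 permil

-27.8 permil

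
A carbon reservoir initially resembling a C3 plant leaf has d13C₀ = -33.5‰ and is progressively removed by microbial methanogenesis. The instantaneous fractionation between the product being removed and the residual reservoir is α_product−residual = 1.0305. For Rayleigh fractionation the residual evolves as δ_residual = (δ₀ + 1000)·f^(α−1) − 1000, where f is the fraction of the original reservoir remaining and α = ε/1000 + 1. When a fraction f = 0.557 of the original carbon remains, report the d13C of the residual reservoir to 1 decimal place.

Rayleigh residual: δ_res = (δ₀ + 1000)·f^(α−1) − 1000
α − 1 = 0.03050
f^(α−1) = 0.557^(0.03050) = 0.982310
δ_res = (-33.5 + 1000) × 0.982310 − 1000 = 949.403 − 1000 = -50.60‰

-50.6‰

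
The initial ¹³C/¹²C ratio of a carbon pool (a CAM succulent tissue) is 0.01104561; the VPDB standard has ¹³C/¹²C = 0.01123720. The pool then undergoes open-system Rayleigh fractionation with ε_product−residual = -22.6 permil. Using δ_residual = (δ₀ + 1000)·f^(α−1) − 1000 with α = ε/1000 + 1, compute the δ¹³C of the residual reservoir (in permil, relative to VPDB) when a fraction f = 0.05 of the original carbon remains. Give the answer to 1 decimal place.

δ₀ = (0.01104561/0.01123720 − 1)×1000 = (0.982950 − 1)×1000 = -17.050 permil
α − 1 = ε/1000 = -0.0226
f^(α−1) = 0.05^(-0.0226) = 1.070048
δ_res = (-17.050 + 1000) × 1.070048 − 1000 = 1051.804 − 1000 = 51.80 permil

51.8 permil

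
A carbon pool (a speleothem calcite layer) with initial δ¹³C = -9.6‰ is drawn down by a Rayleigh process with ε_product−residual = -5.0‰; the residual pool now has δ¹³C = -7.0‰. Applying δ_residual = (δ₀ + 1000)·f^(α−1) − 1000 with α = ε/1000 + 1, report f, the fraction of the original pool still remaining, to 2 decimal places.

0.59

α − 1 = ε/1000 = -0.0050
(δ_res + 1000)/(δ₀ + 1000) = (-7.0 + 1000)/(-9.6 + 1000) = 993.0/990.4 = 1.002625
f = 1.002625^(1/-0.0050) = exp(ln(1.002625)/-0.0050) = exp(0.00262/-0.0050)
f = exp(-0.5244) = 0.5919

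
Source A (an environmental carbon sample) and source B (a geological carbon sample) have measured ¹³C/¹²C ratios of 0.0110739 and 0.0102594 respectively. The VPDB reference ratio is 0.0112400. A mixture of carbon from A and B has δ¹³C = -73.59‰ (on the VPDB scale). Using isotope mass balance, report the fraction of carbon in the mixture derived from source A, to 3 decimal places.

δ_A = (0.0110739/0.0112400 − 1)×1000 = (0.985222 − 1)×1000 = -14.778‰
δ_B = (0.0102594/0.0112400 − 1)×1000 = (0.912758 − 1)×1000 = -87.242‰
f_A = (δ_mix − δ_B)/(δ_A − δ_B) = (-73.59 − (-87.242))/(-14.778 − (-87.242))
f_A = 13.652 / 72.464 = 0.1884

0.188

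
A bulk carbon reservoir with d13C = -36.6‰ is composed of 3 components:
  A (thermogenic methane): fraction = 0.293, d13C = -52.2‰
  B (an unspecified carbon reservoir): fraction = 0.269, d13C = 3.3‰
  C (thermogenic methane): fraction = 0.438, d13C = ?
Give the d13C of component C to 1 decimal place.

-50.7‰

Isotope mass balance: δ_bulk = Σ fᵢ·δᵢ.
-36.6 = 0.293×(-52.2) + 0.269×(3.3) + 0.438×δ_C
0.438·δ_C = -36.6 − (-14.407) = -22.193
δ_C = -22.193 / 0.438 = -50.67‰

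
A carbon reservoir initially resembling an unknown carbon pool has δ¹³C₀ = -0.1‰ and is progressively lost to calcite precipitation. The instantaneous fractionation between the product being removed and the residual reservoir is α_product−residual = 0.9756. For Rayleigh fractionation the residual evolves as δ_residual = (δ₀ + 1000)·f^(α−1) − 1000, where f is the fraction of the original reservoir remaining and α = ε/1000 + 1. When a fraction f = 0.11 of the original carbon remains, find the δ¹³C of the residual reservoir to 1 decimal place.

Rayleigh residual: δ_res = (δ₀ + 1000)·f^(α−1) − 1000
α − 1 = -0.02440
f^(α−1) = 0.11^(-0.02440) = 1.055334
δ_res = (-0.1 + 1000) × 1.055334 − 1000 = 1055.229 − 1000 = 55.23‰

55.2‰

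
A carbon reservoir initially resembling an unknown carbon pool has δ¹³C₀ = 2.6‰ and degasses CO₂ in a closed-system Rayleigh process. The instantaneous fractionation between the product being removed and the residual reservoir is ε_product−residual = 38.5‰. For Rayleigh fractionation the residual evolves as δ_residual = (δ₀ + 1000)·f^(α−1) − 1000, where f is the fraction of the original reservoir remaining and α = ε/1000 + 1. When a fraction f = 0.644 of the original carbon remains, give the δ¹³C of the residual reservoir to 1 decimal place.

-14.2‰

Rayleigh residual: δ_res = (δ₀ + 1000)·f^(α−1) − 1000
α = ε/1000 + 1 = 1.03850, so α − 1 = 0.03850
f^(α−1) = 0.644^(0.03850) = 0.983201
δ_res = (2.6 + 1000) × 0.983201 − 1000 = 985.757 − 1000 = -14.24‰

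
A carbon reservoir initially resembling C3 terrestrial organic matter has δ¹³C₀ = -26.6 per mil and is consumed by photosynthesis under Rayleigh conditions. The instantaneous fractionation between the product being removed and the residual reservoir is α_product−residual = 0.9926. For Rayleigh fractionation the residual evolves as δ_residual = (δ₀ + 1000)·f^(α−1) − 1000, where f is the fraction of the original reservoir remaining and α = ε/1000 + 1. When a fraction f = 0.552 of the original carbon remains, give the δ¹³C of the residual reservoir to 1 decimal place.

-22.3 per mil

Rayleigh residual: δ_res = (δ₀ + 1000)·f^(α−1) − 1000
α − 1 = -0.00740
f^(α−1) = 0.552^(-0.00740) = 1.004407
δ_res = (-26.6 + 1000) × 1.004407 − 1000 = 977.690 − 1000 = -22.31 per mil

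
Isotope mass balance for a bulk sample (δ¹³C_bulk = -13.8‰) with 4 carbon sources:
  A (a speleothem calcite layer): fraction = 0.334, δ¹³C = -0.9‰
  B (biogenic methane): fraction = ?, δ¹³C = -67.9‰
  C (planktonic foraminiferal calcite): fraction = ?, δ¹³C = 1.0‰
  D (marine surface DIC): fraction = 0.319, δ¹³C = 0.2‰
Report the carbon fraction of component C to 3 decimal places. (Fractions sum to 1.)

0.145

Let f_C and f_B be the unknown fractions; fractions sum to 1 so f_C + f_B = 0.347.
Mass balance: Σ fᵢ·δᵢ = δ_bulk ⇒ f_C·(1.0) + f_B·(-67.9) = -13.8 − (-0.237) = -13.563
Substitute f_B = 0.347 − f_C:
f_C·(1.0 − -67.9) = -13.563 − 0.347×(-67.9) = 9.998
f_C = 9.998 / 68.9 = 0.1451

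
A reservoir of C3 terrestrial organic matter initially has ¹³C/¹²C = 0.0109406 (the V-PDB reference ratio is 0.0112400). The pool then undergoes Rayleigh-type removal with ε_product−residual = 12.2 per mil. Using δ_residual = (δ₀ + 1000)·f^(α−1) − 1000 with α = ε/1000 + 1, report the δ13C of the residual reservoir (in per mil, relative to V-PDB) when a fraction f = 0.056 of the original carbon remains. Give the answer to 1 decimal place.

-60.3 per mil

δ₀ = (0.0109406/0.0112400 − 1)×1000 = (0.973363 − 1)×1000 = -26.637 per mil
α − 1 = ε/1000 = 0.0122
f^(α−1) = 0.056^(0.0122) = 0.965446
δ_res = (-26.637 + 1000) × 0.965446 − 1000 = 939.729 − 1000 = -60.27 per mil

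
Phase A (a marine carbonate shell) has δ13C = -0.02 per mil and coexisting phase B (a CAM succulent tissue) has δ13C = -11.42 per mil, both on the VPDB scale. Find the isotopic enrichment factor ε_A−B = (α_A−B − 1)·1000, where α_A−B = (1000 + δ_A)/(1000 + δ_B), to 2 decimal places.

11.53 per mil

α_A−B = (1000 + -0.02) / (1000 + -11.42) = 999.98 / 988.58 = 1.011532
ε_A−B = (1.011532 − 1) × 1000 = 11.532 per mil
(The approximation ε ≈ δ_A − δ_B would give 11.40 per mil.)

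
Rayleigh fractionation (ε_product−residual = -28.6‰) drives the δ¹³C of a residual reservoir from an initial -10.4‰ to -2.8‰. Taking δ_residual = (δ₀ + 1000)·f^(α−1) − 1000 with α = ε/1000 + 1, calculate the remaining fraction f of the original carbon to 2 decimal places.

0.77

α − 1 = ε/1000 = -0.0286
(δ_res + 1000)/(δ₀ + 1000) = (-2.8 + 1000)/(-10.4 + 1000) = 997.2/989.6 = 1.007680
f = 1.007680^(1/-0.0286) = exp(ln(1.007680)/-0.0286) = exp(0.00765/-0.0286)
f = exp(-0.2675) = 0.7653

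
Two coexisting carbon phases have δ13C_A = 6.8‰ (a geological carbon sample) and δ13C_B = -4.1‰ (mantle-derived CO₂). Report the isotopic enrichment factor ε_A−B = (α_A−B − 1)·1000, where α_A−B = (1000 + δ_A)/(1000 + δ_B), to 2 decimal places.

10.94‰

α_A−B = (1000 + 6.8) / (1000 + -4.1) = 1006.8 / 995.9 = 1.010945
ε_A−B = (1.010945 − 1) × 1000 = 10.945‰
(The approximation ε ≈ δ_A − δ_B would give 10.9‰.)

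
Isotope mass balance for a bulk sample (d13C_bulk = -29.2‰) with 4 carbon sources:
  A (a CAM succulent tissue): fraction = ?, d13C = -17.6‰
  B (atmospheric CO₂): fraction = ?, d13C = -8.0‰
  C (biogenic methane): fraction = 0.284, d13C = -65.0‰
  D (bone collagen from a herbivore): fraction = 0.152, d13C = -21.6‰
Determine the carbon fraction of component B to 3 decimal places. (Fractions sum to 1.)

Let f_B and f_A be the unknown fractions; fractions sum to 1 so f_B + f_A = 0.564.
Mass balance: Σ fᵢ·δᵢ = δ_bulk ⇒ f_B·(-8.0) + f_A·(-17.6) = -29.2 − (-21.743) = -7.457
Substitute f_A = 0.564 − f_B:
f_B·(-8.0 − -17.6) = -7.457 − 0.564×(-17.6) = 2.470
f_B = 2.470 / 9.6 = 0.2572

0.257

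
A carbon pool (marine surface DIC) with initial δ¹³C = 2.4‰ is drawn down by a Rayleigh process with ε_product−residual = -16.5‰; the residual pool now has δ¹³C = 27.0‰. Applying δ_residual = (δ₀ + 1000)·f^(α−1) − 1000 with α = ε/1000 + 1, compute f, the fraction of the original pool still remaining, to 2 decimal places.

α − 1 = ε/1000 = -0.0165
(δ_res + 1000)/(δ₀ + 1000) = (27.0 + 1000)/(2.4 + 1000) = 1027.0/1002.4 = 1.024541
f = 1.024541^(1/-0.0165) = exp(ln(1.024541)/-0.0165) = exp(0.02424/-0.0165)
f = exp(-1.4694) = 0.2301

0.23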